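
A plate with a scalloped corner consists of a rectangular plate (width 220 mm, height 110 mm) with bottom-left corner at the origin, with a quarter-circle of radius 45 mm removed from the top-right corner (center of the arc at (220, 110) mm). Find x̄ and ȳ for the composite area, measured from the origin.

x̄ = 103.61 mm, ȳ = 52.47 mm

Part | A | x̄ᵢ | ȳᵢ | A·x̄ᵢ | A·ȳᵢ
plate | 24200.00 | 110.00 | 55.00 | 2662000.00 | 1331000.00
removed quarter-circle | -1590.43 | 200.90 | 90.90 | -319519.88 | -144572.44
Σ | 22609.57 |  |  | 2342480.12 | 1186427.56
x̄ = 2342480.12 / 22609.57 = 103.61 mm
ȳ = 1186427.56 / 22609.57 = 52.47 mm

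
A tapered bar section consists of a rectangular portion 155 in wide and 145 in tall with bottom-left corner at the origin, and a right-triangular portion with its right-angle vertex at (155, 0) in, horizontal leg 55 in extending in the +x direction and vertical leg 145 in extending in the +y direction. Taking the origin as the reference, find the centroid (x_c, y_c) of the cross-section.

rectangular portion: A = 155 × 145 = 22475.00, centroid at (77.50, 72.50).
triangular portion: A = ½·55·145 = 3987.50, centroid at (173.33, 48.33).
ΣA = 26462.50 in², ΣAx_c = 2432979.17 in³, ΣAy_c = 1822166.67 in³.
x_c = 2432979.17/26462.50 = 91.94 in; y_c = 1822166.67/26462.50 = 68.86 in.

x_c = 91.94 in, y_c = 68.86 in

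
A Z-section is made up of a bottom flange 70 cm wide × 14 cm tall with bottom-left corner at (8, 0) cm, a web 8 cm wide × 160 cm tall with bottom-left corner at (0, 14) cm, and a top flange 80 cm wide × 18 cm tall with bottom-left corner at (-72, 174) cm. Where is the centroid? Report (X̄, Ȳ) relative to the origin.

bottom flange: A = 70 × 14 = 980.00, centroid at (43.00, 7.00).
web: A = 8 × 160 = 1280.00, centroid at (4.00, 94.00).
top flange: A = 80 × 18 = 1440.00, centroid at (-32.00, 183.00).
ΣA = 3700.00 cm², ΣAX̄ = 1180.00 cm³, ΣAȲ = 390700.00 cm³.
X̄ = 1180.00/3700.00 = 0.32 cm; Ȳ = 390700.00/3700.00 = 105.59 cm.

X̄ = 0.32 cm, Ȳ = 105.59 cm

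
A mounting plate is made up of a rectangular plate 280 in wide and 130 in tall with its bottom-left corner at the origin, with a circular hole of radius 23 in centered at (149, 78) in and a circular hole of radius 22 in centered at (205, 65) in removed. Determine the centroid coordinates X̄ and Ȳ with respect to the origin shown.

Part | A | x̄ᵢ | ȳᵢ | A·x̄ᵢ | A·ȳᵢ
plate | 36400.00 | 140.00 | 65.00 | 5096000.00 | 2366000.00
hole 1 | -1661.90 | 149.00 | 78.00 | -247623.47 | -129628.40
hole 2 | -1520.53 | 205.00 | 65.00 | -311708.82 | -98834.50
Σ | 33217.57 |  |  | 4536667.70 | 2137537.10
X̄ = 4536667.70 / 33217.57 = 136.57 in
Ȳ = 2137537.10 / 33217.57 = 64.35 in

X̄ = 136.57 in, Ȳ = 64.35 in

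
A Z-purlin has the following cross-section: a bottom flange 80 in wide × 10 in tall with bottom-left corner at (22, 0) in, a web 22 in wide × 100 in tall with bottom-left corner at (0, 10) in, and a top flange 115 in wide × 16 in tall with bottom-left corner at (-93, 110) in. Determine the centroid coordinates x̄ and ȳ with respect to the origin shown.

bottom flange: A = 80 × 10 = 800.00, centroid at (62.00, 5.00).
web: A = 22 × 100 = 2200.00, centroid at (11.00, 60.00).
top flange: A = 115 × 16 = 1840.00, centroid at (-35.50, 118.00).
ΣA = 4840.00 in², ΣAx̄ = 8480.00 in³, ΣAȳ = 353120.00 in³.
x̄ = 8480.00/4840.00 = 1.75 in; ȳ = 353120.00/4840.00 = 72.96 in.

x̄ = 1.75 in, ȳ = 72.96 in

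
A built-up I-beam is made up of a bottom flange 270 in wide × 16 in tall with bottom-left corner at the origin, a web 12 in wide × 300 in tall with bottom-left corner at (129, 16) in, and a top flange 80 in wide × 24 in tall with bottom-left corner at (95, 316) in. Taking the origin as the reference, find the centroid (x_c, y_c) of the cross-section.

x_c = 135.00 in, y_c = 128.24 in

Part | A | x̄ᵢ | ȳᵢ | A·x̄ᵢ | A·ȳᵢ
bottom flange | 4320.00 | 135.00 | 8.00 | 583200.00 | 34560.00
web | 3600.00 | 135.00 | 166.00 | 486000.00 | 597600.00
top flange | 1920.00 | 135.00 | 328.00 | 259200.00 | 629760.00
Σ | 9840.00 |  |  | 1328400.00 | 1261920.00
x_c = 1328400.00 / 9840.00 = 135.00 in
y_c = 1261920.00 / 9840.00 = 128.24 in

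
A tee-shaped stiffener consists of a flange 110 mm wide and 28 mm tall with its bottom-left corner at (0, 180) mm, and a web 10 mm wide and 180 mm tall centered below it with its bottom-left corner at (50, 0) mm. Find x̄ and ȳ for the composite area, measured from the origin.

web: A = 10 × 180 = 1800.00, centroid at (55.00, 90.00).
flange: A = 110 × 28 = 3080.00, centroid at (55.00, 194.00).
ΣA = 4880.00 mm², ΣAx̄ = 268400.00 mm³, ΣAȳ = 759520.00 mm³.
x̄ = 268400.00/4880.00 = 55.00 mm; ȳ = 759520.00/4880.00 = 155.64 mm.

x̄ = 55.00 mm, ȳ = 155.64 mm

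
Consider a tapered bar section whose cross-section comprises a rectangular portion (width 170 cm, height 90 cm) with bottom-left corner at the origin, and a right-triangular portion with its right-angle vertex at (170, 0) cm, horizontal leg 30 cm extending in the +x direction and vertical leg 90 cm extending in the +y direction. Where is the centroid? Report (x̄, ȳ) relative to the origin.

rectangular portion: A = 170 × 90 = 15300.00, centroid at (85.00, 45.00).
triangular portion: A = ½·30·90 = 1350.00, centroid at (180.00, 30.00).
ΣA = 16650.00 cm²
ΣAx̄ = (15300.00)(85.00) + (1350.00)(180.00) = 1543500.00 cm³
ΣAȳ = (15300.00)(45.00) + (1350.00)(30.00) = 729000.00 cm³
x̄ = 1543500.00 / 16650.00 = 92.70 cm
ȳ = 729000.00 / 16650.00 = 43.78 cm

x̄ = 92.70 cm, ȳ = 43.78 cm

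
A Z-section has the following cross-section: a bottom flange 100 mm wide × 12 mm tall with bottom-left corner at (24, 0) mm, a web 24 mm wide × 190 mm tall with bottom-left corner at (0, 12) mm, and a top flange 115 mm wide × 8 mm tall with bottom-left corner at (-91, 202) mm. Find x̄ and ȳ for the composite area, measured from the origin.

x̄ = 16.87 mm, ȳ = 102.49 mm

Part | A | x̄ᵢ | ȳᵢ | A·x̄ᵢ | A·ȳᵢ
bottom flange | 1200.00 | 74.00 | 6.00 | 88800.00 | 7200.00
web | 4560.00 | 12.00 | 107.00 | 54720.00 | 487920.00
top flange | 920.00 | -33.50 | 206.00 | -30820.00 | 189520.00
Σ | 6680.00 |  |  | 112700.00 | 684640.00
x̄ = 112700.00 / 6680.00 = 16.87 mm
ȳ = 684640.00 / 6680.00 = 102.49 mm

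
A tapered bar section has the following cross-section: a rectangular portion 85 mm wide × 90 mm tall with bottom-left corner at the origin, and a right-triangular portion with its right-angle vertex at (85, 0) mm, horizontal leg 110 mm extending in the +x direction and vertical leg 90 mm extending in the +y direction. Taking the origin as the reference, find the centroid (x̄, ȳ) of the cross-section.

x̄ = 73.60 mm, ȳ = 39.11 mm

rectangular portion: A = 85 × 90 = 7650.00, centroid at (42.50, 45.00).
triangular portion: A = ½·110·90 = 4950.00, centroid at (121.67, 30.00).
ΣA = 12600.00 mm², ΣAx̄ = 927375.00 mm³, ΣAȳ = 492750.00 mm³.
x̄ = 927375.00/12600.00 = 73.60 mm; ȳ = 492750.00/12600.00 = 39.11 mm.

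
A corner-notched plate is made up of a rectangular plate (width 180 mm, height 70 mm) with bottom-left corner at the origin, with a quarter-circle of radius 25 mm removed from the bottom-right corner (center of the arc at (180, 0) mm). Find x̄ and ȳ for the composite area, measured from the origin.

plate: A = 180 × 70 = 12600.00, centroid at (90.00, 35.00).
removed quarter-circle: A = −¼π·25² = -490.87, centroid at (169.39, 10.61).
ΣA = 12109.13 mm², ΣAx̄ = 1050851.04 mm³, ΣAȳ = 435791.67 mm³.
x̄ = 1050851.04/12109.13 = 86.78 mm; ȳ = 435791.67/12109.13 = 35.99 mm.

x̄ = 86.78 mm, ȳ = 35.99 mm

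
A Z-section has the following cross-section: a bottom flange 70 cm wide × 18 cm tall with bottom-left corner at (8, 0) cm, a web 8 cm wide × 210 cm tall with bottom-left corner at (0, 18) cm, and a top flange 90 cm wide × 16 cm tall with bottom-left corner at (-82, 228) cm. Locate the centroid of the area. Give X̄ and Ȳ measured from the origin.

X̄ = 1.74 cm, Ȳ = 127.36 cm

bottom flange: A = 70 × 18 = 1260.00, centroid at (43.00, 9.00).
web: A = 8 × 210 = 1680.00, centroid at (4.00, 123.00).
top flange: A = 90 × 16 = 1440.00, centroid at (-37.00, 236.00).
ΣA = 4380.00 cm², ΣAX̄ = 7620.00 cm³, ΣAȲ = 557820.00 cm³.
X̄ = 7620.00/4380.00 = 1.74 cm; Ȳ = 557820.00/4380.00 = 127.36 cm.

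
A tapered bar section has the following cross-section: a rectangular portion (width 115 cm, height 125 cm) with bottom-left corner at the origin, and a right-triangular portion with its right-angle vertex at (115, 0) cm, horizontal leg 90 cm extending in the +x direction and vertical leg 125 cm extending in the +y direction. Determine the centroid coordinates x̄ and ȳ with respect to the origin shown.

x̄ = 82.11 cm, ȳ = 56.64 cm

rectangular portion: A = 115 × 125 = 14375.00, centroid at (57.50, 62.50).
triangular portion: A = ½·90·125 = 5625.00, centroid at (145.00, 41.67).
ΣA = 20000.00 cm²
ΣAx̄ = (14375.00)(57.50) + (5625.00)(145.00) = 1642187.50 cm³
ΣAȳ = (14375.00)(62.50) + (5625.00)(41.67) = 1132812.50 cm³
x̄ = 1642187.50 / 20000.00 = 82.11 cm
ȳ = 1132812.50 / 20000.00 = 56.64 cm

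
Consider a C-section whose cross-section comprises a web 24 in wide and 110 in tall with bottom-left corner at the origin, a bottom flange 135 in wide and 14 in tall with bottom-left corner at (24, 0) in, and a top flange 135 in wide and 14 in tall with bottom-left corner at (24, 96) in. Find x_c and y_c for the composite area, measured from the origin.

web: A = 24 × 110 = 2640.00, centroid at (12.00, 55.00).
bottom flange: A = 135 × 14 = 1890.00, centroid at (91.50, 7.00).
top flange: A = 135 × 14 = 1890.00, centroid at (91.50, 103.00).
ΣA = 6420.00 in², ΣAx_c = 377550.00 in³, ΣAy_c = 353100.00 in³.
x_c = 377550.00/6420.00 = 58.81 in; y_c = 353100.00/6420.00 = 55.00 in.

x_c = 58.81 in, y_c = 55.00 in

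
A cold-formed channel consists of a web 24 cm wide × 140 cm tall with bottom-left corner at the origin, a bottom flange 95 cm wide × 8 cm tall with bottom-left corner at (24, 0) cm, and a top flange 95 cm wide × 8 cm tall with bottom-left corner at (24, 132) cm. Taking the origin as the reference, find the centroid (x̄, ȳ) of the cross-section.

x̄ = 30.53 cm, ȳ = 70.00 cm

web: A = 24 × 140 = 3360.00, centroid at (12.00, 70.00).
bottom flange: A = 95 × 8 = 760.00, centroid at (71.50, 4.00).
top flange: A = 95 × 8 = 760.00, centroid at (71.50, 136.00).
ΣA = 4880.00 cm², ΣAx̄ = 149000.00 cm³, ΣAȳ = 341600.00 cm³.
x̄ = 149000.00/4880.00 = 30.53 cm; ȳ = 341600.00/4880.00 = 70.00 cm.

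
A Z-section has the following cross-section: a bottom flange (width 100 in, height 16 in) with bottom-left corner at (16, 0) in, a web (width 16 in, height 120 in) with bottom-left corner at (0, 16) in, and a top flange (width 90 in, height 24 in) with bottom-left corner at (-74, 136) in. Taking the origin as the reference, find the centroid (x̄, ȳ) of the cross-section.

x̄ = 10.27 in, ȳ = 84.23 in

Part | A | x̄ᵢ | ȳᵢ | A·x̄ᵢ | A·ȳᵢ
bottom flange | 1600.00 | 66.00 | 8.00 | 105600.00 | 12800.00
web | 1920.00 | 8.00 | 76.00 | 15360.00 | 145920.00
top flange | 2160.00 | -29.00 | 148.00 | -62640.00 | 319680.00
Σ | 5680.00 |  |  | 58320.00 | 478400.00
x̄ = 58320.00 / 5680.00 = 10.27 in
ȳ = 478400.00 / 5680.00 = 84.23 in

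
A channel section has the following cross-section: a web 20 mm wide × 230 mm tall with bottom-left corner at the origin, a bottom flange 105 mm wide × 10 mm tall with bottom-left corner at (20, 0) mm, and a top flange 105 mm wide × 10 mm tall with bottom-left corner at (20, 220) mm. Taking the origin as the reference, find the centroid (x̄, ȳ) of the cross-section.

web: A = 20 × 230 = 4600.00, centroid at (10.00, 115.00).
bottom flange: A = 105 × 10 = 1050.00, centroid at (72.50, 5.00).
top flange: A = 105 × 10 = 1050.00, centroid at (72.50, 225.00).
ΣA = 6700.00 mm²
ΣAx̄ = (4600.00)(10.00) + (1050.00)(72.50) + (1050.00)(72.50) = 198250.00 mm³
ΣAȳ = (4600.00)(115.00) + (1050.00)(5.00) + (1050.00)(225.00) = 770500.00 mm³
x̄ = 198250.00 / 6700.00 = 29.59 mm
ȳ = 770500.00 / 6700.00 = 115.00 mm

x̄ = 29.59 mm, ȳ = 115.00 mm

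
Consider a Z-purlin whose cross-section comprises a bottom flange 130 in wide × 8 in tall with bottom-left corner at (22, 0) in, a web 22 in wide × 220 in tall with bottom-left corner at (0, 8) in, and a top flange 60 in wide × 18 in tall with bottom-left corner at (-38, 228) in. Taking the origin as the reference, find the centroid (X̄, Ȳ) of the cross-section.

bottom flange: A = 130 × 8 = 1040.00, centroid at (87.00, 4.00).
web: A = 22 × 220 = 4840.00, centroid at (11.00, 118.00).
top flange: A = 60 × 18 = 1080.00, centroid at (-8.00, 237.00).
ΣA = 6960.00 in²
ΣAX̄ = (1040.00)(87.00) + (4840.00)(11.00) + (1080.00)(-8.00) = 135080.00 in³
ΣAȲ = (1040.00)(4.00) + (4840.00)(118.00) + (1080.00)(237.00) = 831240.00 in³
X̄ = 135080.00 / 6960.00 = 19.41 in
Ȳ = 831240.00 / 6960.00 = 119.43 in

X̄ = 19.41 in, Ȳ = 119.43 in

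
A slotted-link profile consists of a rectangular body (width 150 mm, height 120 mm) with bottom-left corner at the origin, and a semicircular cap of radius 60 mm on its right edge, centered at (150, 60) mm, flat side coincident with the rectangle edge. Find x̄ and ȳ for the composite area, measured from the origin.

rectangular body: A = 150 × 120 = 18000.00, centroid at (75.00, 60.00).
semicircular end: A = ½π·60² = 5654.87, centroid at (175.46, 60.00).
ΣA = 23654.87 mm², ΣAx̄ = 2342230.02 mm³, ΣAȳ = 1419292.01 mm³.
x̄ = 2342230.02/23654.87 = 99.02 mm; ȳ = 1419292.01/23654.87 = 60.00 mm.

x̄ = 99.02 mm, ȳ = 60.00 mm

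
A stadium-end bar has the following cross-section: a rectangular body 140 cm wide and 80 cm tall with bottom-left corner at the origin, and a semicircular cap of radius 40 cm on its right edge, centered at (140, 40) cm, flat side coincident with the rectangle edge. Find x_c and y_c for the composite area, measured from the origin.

x_c = 85.94 cm, y_c = 40.00 cm

rectangular body: A = 140 × 80 = 11200.00, centroid at (70.00, 40.00).
semicircular end: A = ½π·40² = 2513.27, centroid at (156.98, 40.00).
ΣA = 13713.27 cm², ΣAx_c = 1178525.04 cm³, ΣAy_c = 548530.96 cm³.
x_c = 1178525.04/13713.27 = 85.94 cm; y_c = 548530.96/13713.27 = 40.00 cm.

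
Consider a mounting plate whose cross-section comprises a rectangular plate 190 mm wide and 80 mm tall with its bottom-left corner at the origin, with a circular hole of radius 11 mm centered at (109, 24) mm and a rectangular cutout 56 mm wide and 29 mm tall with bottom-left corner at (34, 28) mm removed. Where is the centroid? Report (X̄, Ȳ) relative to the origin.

X̄ = 98.66 mm, Ȳ = 40.15 mm

plate: A = 190 × 80 = 15200.00, centroid at (95.00, 40.00).
hole 1: A = −π·11² = -380.13, centroid at (109.00, 24.00).
hole 2: A = −(56 × 29) = -1624.00, centroid at (62.00, 42.50).
ΣA = 13195.87 mm²
ΣAX̄ = (15200.00)(95.00) + (-380.13)(109.00) + (-1624.00)(62.00) = 1301877.53 mm³
ΣAȲ = (15200.00)(40.00) + (-380.13)(24.00) + (-1624.00)(42.50) = 529856.81 mm³
X̄ = 1301877.53 / 13195.87 = 98.66 mm
Ȳ = 529856.81 / 13195.87 = 40.15 mm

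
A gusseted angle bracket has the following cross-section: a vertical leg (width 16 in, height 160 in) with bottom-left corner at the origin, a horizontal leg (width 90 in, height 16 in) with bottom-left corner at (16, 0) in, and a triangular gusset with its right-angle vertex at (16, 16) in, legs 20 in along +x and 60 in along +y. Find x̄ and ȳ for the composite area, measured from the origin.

vertical leg: A = 16 × 160 = 2560.00, centroid at (8.00, 80.00).
horizontal leg: A = 90 × 16 = 1440.00, centroid at (61.00, 8.00).
gusset: A = ½·20·60 = 600.00, centroid at (22.67, 36.00).
ΣA = 4600.00 in²
ΣAx̄ = (2560.00)(8.00) + (1440.00)(61.00) + (600.00)(22.67) = 121920.00 in³
ΣAȳ = (2560.00)(80.00) + (1440.00)(8.00) + (600.00)(36.00) = 237920.00 in³
x̄ = 121920.00 / 4600.00 = 26.50 in
ȳ = 237920.00 / 4600.00 = 51.72 in

x̄ = 26.50 in, ȳ = 51.72 in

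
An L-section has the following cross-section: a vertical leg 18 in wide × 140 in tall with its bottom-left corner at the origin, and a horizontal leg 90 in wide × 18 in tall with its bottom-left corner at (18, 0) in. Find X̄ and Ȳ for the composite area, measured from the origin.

X̄ = 30.13 in, Ȳ = 46.13 in

vertical leg: A = 18 × 140 = 2520.00, centroid at (9.00, 70.00).
horizontal leg: A = 90 × 18 = 1620.00, centroid at (63.00, 9.00).
ΣA = 4140.00 in²
ΣAX̄ = (2520.00)(9.00) + (1620.00)(63.00) = 124740.00 in³
ΣAȲ = (2520.00)(70.00) + (1620.00)(9.00) = 190980.00 in³
X̄ = 124740.00 / 4140.00 = 30.13 in
Ȳ = 190980.00 / 4140.00 = 46.13 in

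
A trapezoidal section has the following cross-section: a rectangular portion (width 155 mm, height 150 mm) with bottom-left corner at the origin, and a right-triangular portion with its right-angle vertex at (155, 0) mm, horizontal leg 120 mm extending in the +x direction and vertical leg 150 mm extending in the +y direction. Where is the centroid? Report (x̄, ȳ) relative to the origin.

rectangular portion: A = 155 × 150 = 23250.00, centroid at (77.50, 75.00).
triangular portion: A = ½·120·150 = 9000.00, centroid at (195.00, 50.00).
ΣA = 32250.00 mm², ΣAx̄ = 3556875.00 mm³, ΣAȳ = 2193750.00 mm³.
x̄ = 3556875.00/32250.00 = 110.29 mm; ȳ = 2193750.00/32250.00 = 68.02 mm.

x̄ = 110.29 mm, ȳ = 68.02 mm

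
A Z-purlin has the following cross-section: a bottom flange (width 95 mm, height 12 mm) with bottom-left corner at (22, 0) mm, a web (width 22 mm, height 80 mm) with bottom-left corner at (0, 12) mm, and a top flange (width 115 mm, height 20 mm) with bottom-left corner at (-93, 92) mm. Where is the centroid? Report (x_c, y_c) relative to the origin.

Part | A | x̄ᵢ | ȳᵢ | A·x̄ᵢ | A·ȳᵢ
bottom flange | 1140.00 | 69.50 | 6.00 | 79230.00 | 6840.00
web | 1760.00 | 11.00 | 52.00 | 19360.00 | 91520.00
top flange | 2300.00 | -35.50 | 102.00 | -81650.00 | 234600.00
Σ | 5200.00 |  |  | 16940.00 | 332960.00
x_c = 16940.00 / 5200.00 = 3.26 mm
y_c = 332960.00 / 5200.00 = 64.03 mm

x_c = 3.26 mm, y_c = 64.03 mm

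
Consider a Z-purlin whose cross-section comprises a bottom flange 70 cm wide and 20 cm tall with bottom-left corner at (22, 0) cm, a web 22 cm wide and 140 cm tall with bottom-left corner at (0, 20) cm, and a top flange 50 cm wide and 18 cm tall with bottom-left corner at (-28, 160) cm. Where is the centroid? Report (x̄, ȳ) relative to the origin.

x̄ = 20.63 cm, ȳ = 82.40 cm

Part | A | x̄ᵢ | ȳᵢ | A·x̄ᵢ | A·ȳᵢ
bottom flange | 1400.00 | 57.00 | 10.00 | 79800.00 | 14000.00
web | 3080.00 | 11.00 | 90.00 | 33880.00 | 277200.00
top flange | 900.00 | -3.00 | 169.00 | -2700.00 | 152100.00
Σ | 5380.00 |  |  | 110980.00 | 443300.00
x̄ = 110980.00 / 5380.00 = 20.63 cm
ȳ = 443300.00 / 5380.00 = 82.40 cm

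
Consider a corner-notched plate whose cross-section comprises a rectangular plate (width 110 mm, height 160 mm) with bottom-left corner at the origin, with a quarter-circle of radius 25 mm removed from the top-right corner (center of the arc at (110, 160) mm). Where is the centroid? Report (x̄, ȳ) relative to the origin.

Part | A | x̄ᵢ | ȳᵢ | A·x̄ᵢ | A·ȳᵢ
plate | 17600.00 | 55.00 | 80.00 | 968000.00 | 1408000.00
removed quarter-circle | -490.87 | 99.39 | 149.39 | -48787.79 | -73331.48
Σ | 17109.13 |  |  | 919212.21 | 1334668.52
x̄ = 919212.21 / 17109.13 = 53.73 mm
ȳ = 1334668.52 / 17109.13 = 78.01 mm

x̄ = 53.73 mm, ȳ = 78.01 mm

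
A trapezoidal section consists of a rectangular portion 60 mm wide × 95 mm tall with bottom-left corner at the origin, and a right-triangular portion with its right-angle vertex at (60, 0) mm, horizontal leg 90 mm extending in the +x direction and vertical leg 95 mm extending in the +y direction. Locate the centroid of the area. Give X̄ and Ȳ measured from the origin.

rectangular portion: A = 60 × 95 = 5700.00, centroid at (30.00, 47.50).
triangular portion: A = ½·90·95 = 4275.00, centroid at (90.00, 31.67).
ΣA = 9975.00 mm², ΣAX̄ = 555750.00 mm³, ΣAȲ = 406125.00 mm³.
X̄ = 555750.00/9975.00 = 55.71 mm; Ȳ = 406125.00/9975.00 = 40.71 mm.

X̄ = 55.71 mm, Ȳ = 40.71 mm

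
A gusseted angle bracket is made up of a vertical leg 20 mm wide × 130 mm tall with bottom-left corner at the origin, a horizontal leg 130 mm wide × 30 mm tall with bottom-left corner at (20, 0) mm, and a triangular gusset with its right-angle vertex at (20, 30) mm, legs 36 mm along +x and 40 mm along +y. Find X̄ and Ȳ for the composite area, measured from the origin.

vertical leg: A = 20 × 130 = 2600.00, centroid at (10.00, 65.00).
horizontal leg: A = 130 × 30 = 3900.00, centroid at (85.00, 15.00).
gusset: A = ½·36·40 = 720.00, centroid at (32.00, 43.33).
ΣA = 7220.00 mm²
ΣAX̄ = (2600.00)(10.00) + (3900.00)(85.00) + (720.00)(32.00) = 380540.00 mm³
ΣAȲ = (2600.00)(65.00) + (3900.00)(15.00) + (720.00)(43.33) = 258700.00 mm³
X̄ = 380540.00 / 7220.00 = 52.71 mm
Ȳ = 258700.00 / 7220.00 = 35.83 mm

X̄ = 52.71 mm, Ȳ = 35.83 mm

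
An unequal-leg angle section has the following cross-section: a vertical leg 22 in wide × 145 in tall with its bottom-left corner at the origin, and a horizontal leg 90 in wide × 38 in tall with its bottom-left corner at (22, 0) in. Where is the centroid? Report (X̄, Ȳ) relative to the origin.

vertical leg: A = 22 × 145 = 3190.00, centroid at (11.00, 72.50).
horizontal leg: A = 90 × 38 = 3420.00, centroid at (67.00, 19.00).
ΣA = 6610.00 in², ΣAX̄ = 264230.00 in³, ΣAȲ = 296255.00 in³.
X̄ = 264230.00/6610.00 = 39.97 in; Ȳ = 296255.00/6610.00 = 44.82 in.

X̄ = 39.97 in, Ȳ = 44.82 in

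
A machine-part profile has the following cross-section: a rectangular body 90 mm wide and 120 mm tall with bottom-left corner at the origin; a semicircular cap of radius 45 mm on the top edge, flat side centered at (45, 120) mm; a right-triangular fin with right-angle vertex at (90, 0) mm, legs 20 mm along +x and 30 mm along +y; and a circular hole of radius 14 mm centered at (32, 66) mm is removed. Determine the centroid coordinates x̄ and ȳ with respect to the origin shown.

Part | A | x̄ᵢ | ȳᵢ | A·x̄ᵢ | A·ȳᵢ
rectangular body | 10800.00 | 45.00 | 60.00 | 486000.00 | 648000.00
semicircular top | 3180.86 | 45.00 | 139.10 | 143138.82 | 442453.51
triangular fin | 300.00 | 96.67 | 10.00 | 29000.00 | 3000.00
hole | -615.75 | 32.00 | 66.00 | -19704.07 | -40639.64
Σ | 13665.11 |  |  | 638434.75 | 1052813.86
x̄ = 638434.75 / 13665.11 = 46.72 mm
ȳ = 1052813.86 / 13665.11 = 77.04 mm

x̄ = 46.72 mm, ȳ = 77.04 mm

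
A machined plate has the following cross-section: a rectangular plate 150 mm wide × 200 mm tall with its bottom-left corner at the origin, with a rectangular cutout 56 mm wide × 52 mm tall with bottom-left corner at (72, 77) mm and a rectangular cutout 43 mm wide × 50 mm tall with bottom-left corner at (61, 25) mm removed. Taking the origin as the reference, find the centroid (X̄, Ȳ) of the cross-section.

X̄ = 71.43 mm, Ȳ = 103.96 mm

plate: A = 150 × 200 = 30000.00, centroid at (75.00, 100.00).
hole 1: A = −(56 × 52) = -2912.00, centroid at (100.00, 103.00).
hole 2: A = −(43 × 50) = -2150.00, centroid at (82.50, 50.00).
ΣA = 24938.00 mm², ΣAX̄ = 1781425.00 mm³, ΣAȲ = 2592564.00 mm³.
X̄ = 1781425.00/24938.00 = 71.43 mm; Ȳ = 2592564.00/24938.00 = 103.96 mm.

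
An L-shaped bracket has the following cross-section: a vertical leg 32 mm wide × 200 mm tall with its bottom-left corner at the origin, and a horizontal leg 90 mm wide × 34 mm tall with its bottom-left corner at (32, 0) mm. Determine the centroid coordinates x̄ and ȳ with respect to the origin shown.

Part | A | x̄ᵢ | ȳᵢ | A·x̄ᵢ | A·ȳᵢ
vertical leg | 6400.00 | 16.00 | 100.00 | 102400.00 | 640000.00
horizontal leg | 3060.00 | 77.00 | 17.00 | 235620.00 | 52020.00
Σ | 9460.00 |  |  | 338020.00 | 692020.00
x̄ = 338020.00 / 9460.00 = 35.73 mm
ȳ = 692020.00 / 9460.00 = 73.15 mm

x̄ = 35.73 mm, ȳ = 73.15 mm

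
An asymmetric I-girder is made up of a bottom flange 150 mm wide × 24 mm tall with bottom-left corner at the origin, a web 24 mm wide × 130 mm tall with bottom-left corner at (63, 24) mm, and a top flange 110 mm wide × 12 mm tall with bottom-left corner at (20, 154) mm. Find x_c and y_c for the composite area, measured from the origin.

bottom flange: A = 150 × 24 = 3600.00, centroid at (75.00, 12.00).
web: A = 24 × 130 = 3120.00, centroid at (75.00, 89.00).
top flange: A = 110 × 12 = 1320.00, centroid at (75.00, 160.00).
ΣA = 8040.00 mm²
ΣAx_c = (3600.00)(75.00) + (3120.00)(75.00) + (1320.00)(75.00) = 603000.00 mm³
ΣAy_c = (3600.00)(12.00) + (3120.00)(89.00) + (1320.00)(160.00) = 532080.00 mm³
x_c = 603000.00 / 8040.00 = 75.00 mm
y_c = 532080.00 / 8040.00 = 66.18 mm

x_c = 75.00 mm, y_c = 66.18 mm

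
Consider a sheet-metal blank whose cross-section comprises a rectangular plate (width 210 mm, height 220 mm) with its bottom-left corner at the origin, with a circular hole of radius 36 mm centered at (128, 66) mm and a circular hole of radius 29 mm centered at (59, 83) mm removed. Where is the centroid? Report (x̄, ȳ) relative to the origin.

x̄ = 105.71 mm, ȳ = 116.34 mm

plate: A = 210 × 220 = 46200.00, centroid at (105.00, 110.00).
hole 1: A = −π·36² = -4071.50, centroid at (128.00, 66.00).
hole 2: A = −π·29² = -2642.08, centroid at (59.00, 83.00).
ΣA = 39486.42 mm², ΣAx̄ = 4173964.79 mm³, ΣAȳ = 4593988.14 mm³.
x̄ = 4173964.79/39486.42 = 105.71 mm; ȳ = 4593988.14/39486.42 = 116.34 mm.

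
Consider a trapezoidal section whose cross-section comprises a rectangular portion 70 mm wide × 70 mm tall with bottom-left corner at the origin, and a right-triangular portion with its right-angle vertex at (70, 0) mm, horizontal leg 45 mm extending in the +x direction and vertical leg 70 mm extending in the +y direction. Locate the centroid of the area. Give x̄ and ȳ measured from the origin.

x̄ = 47.16 mm, ȳ = 32.16 mm

Part | A | x̄ᵢ | ȳᵢ | A·x̄ᵢ | A·ȳᵢ
rectangular portion | 4900.00 | 35.00 | 35.00 | 171500.00 | 171500.00
triangular portion | 1575.00 | 85.00 | 23.33 | 133875.00 | 36750.00
Σ | 6475.00 |  |  | 305375.00 | 208250.00
x̄ = 305375.00 / 6475.00 = 47.16 mm
ȳ = 208250.00 / 6475.00 = 32.16 mm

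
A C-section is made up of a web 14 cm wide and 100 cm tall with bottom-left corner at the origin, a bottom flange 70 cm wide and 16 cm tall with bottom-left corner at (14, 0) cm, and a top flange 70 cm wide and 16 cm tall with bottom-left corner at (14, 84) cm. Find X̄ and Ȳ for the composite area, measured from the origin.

X̄ = 32.85 cm, Ȳ = 50.00 cm

web: A = 14 × 100 = 1400.00, centroid at (7.00, 50.00).
bottom flange: A = 70 × 16 = 1120.00, centroid at (49.00, 8.00).
top flange: A = 70 × 16 = 1120.00, centroid at (49.00, 92.00).
ΣA = 3640.00 cm²
ΣAX̄ = (1400.00)(7.00) + (1120.00)(49.00) + (1120.00)(49.00) = 119560.00 cm³
ΣAȲ = (1400.00)(50.00) + (1120.00)(8.00) + (1120.00)(92.00) = 182000.00 cm³
X̄ = 119560.00 / 3640.00 = 32.85 cm
Ȳ = 182000.00 / 3640.00 = 50.00 cm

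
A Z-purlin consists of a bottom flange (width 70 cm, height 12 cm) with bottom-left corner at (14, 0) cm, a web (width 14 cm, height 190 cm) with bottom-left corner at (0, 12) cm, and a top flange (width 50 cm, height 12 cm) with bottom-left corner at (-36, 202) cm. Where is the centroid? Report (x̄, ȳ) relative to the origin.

x̄ = 12.97 cm, ȳ = 101.09 cm

bottom flange: A = 70 × 12 = 840.00, centroid at (49.00, 6.00).
web: A = 14 × 190 = 2660.00, centroid at (7.00, 107.00).
top flange: A = 50 × 12 = 600.00, centroid at (-11.00, 208.00).
ΣA = 4100.00 cm²
ΣAx̄ = (840.00)(49.00) + (2660.00)(7.00) + (600.00)(-11.00) = 53180.00 cm³
ΣAȳ = (840.00)(6.00) + (2660.00)(107.00) + (600.00)(208.00) = 414460.00 cm³
x̄ = 53180.00 / 4100.00 = 12.97 cm
ȳ = 414460.00 / 4100.00 = 101.09 cm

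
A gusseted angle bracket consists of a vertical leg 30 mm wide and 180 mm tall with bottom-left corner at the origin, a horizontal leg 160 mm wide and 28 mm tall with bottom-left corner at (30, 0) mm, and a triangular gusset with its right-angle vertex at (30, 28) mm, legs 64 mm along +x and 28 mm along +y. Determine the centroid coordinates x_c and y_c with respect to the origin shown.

vertical leg: A = 30 × 180 = 5400.00, centroid at (15.00, 90.00).
horizontal leg: A = 160 × 28 = 4480.00, centroid at (110.00, 14.00).
gusset: A = ½·64·28 = 896.00, centroid at (51.33, 37.33).
ΣA = 10776.00 mm²
ΣAx_c = (5400.00)(15.00) + (4480.00)(110.00) + (896.00)(51.33) = 619794.67 mm³
ΣAy_c = (5400.00)(90.00) + (4480.00)(14.00) + (896.00)(37.33) = 582170.67 mm³
x_c = 619794.67 / 10776.00 = 57.52 mm
y_c = 582170.67 / 10776.00 = 54.02 mm

x_c = 57.52 mm, y_c = 54.02 mm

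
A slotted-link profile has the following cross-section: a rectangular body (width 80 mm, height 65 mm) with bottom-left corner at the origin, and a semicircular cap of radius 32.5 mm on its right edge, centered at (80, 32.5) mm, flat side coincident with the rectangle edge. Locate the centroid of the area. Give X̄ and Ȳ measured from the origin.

rectangular body: A = 80 × 65 = 5200.00, centroid at (40.00, 32.50).
semicircular end: A = ½π·32.5² = 1659.15, centroid at (93.79, 32.50).
ΣA = 6859.15 mm²
ΣAX̄ = (5200.00)(40.00) + (1659.15)(93.79) = 363617.71 mm³
ΣAȲ = (5200.00)(32.50) + (1659.15)(32.50) = 222922.49 mm³
X̄ = 363617.71 / 6859.15 = 53.01 mm
Ȳ = 222922.49 / 6859.15 = 32.50 mm

X̄ = 53.01 mm, Ȳ = 32.50 mm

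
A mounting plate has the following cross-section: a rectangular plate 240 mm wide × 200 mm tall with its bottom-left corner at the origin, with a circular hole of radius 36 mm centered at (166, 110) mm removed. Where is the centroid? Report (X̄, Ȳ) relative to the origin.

plate: A = 240 × 200 = 48000.00, centroid at (120.00, 100.00).
hole: A = −π·36² = -4071.50, centroid at (166.00, 110.00).
ΣA = 43928.50 mm², ΣAX̄ = 5084130.32 mm³, ΣAȲ = 4352134.55 mm³.
X̄ = 5084130.32/43928.50 = 115.74 mm; Ȳ = 4352134.55/43928.50 = 99.07 mm.

X̄ = 115.74 mm, Ȳ = 99.07 mm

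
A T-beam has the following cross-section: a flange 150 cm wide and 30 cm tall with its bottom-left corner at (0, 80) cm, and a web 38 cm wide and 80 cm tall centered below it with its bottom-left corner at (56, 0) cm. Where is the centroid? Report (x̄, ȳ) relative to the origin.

web: A = 38 × 80 = 3040.00, centroid at (75.00, 40.00).
flange: A = 150 × 30 = 4500.00, centroid at (75.00, 95.00).
ΣA = 7540.00 cm², ΣAx̄ = 565500.00 cm³, ΣAȳ = 549100.00 cm³.
x̄ = 565500.00/7540.00 = 75.00 cm; ȳ = 549100.00/7540.00 = 72.82 cm.

x̄ = 75.00 cm, ȳ = 72.82 cm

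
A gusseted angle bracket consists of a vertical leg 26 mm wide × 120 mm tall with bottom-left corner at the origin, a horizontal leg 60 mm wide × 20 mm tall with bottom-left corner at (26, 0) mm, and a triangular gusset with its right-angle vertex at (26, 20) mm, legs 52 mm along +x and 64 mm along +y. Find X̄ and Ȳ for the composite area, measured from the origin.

X̄ = 30.06 mm, Ȳ = 44.78 mm

vertical leg: A = 26 × 120 = 3120.00, centroid at (13.00, 60.00).
horizontal leg: A = 60 × 20 = 1200.00, centroid at (56.00, 10.00).
gusset: A = ½·52·64 = 1664.00, centroid at (43.33, 41.33).
ΣA = 5984.00 mm², ΣAX̄ = 179866.67 mm³, ΣAȲ = 267978.67 mm³.
X̄ = 179866.67/5984.00 = 30.06 mm; Ȳ = 267978.67/5984.00 = 44.78 mm.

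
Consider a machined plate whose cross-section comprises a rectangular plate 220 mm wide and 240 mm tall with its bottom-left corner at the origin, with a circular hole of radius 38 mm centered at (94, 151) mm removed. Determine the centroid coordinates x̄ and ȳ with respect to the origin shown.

x̄ = 111.50 mm, ȳ = 117.09 mm

plate: A = 220 × 240 = 52800.00, centroid at (110.00, 120.00).
hole: A = −π·38² = -4536.46, centroid at (94.00, 151.00).
ΣA = 48263.54 mm², ΣAx̄ = 5381572.78 mm³, ΣAȳ = 5650994.57 mm³.
x̄ = 5381572.78/48263.54 = 111.50 mm; ȳ = 5650994.57/48263.54 = 117.09 mm.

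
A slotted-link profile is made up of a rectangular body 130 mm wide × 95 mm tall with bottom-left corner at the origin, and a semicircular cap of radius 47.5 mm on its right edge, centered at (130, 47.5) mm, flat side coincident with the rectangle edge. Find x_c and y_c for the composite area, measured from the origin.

rectangular body: A = 130 × 95 = 12350.00, centroid at (65.00, 47.50).
semicircular end: A = ½π·47.5² = 3544.11, centroid at (150.16, 47.50).
ΣA = 15894.11 mm²
ΣAx_c = (12350.00)(65.00) + (3544.11)(150.16) = 1334932.11 mm³
ΣAy_c = (12350.00)(47.50) + (3544.11)(47.50) = 754970.19 mm³
x_c = 1334932.11 / 15894.11 = 83.99 mm
y_c = 754970.19 / 15894.11 = 47.50 mm

x_c = 83.99 mm, y_c = 47.50 mm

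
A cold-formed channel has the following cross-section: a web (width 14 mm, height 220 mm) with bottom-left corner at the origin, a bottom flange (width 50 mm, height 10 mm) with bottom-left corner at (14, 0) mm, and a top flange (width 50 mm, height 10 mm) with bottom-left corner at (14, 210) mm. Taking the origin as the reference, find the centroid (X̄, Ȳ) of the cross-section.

X̄ = 14.84 mm, Ȳ = 110.00 mm

web: A = 14 × 220 = 3080.00, centroid at (7.00, 110.00).
bottom flange: A = 50 × 10 = 500.00, centroid at (39.00, 5.00).
top flange: A = 50 × 10 = 500.00, centroid at (39.00, 215.00).
ΣA = 4080.00 mm², ΣAX̄ = 60560.00 mm³, ΣAȲ = 448800.00 mm³.
X̄ = 60560.00/4080.00 = 14.84 mm; Ȳ = 448800.00/4080.00 = 110.00 mm.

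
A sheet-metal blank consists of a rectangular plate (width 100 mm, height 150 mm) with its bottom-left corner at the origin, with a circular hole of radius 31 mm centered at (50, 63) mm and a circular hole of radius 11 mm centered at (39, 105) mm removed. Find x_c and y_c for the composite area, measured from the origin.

x_c = 50.36 mm, y_c = 77.14 mm

Part | A | x̄ᵢ | ȳᵢ | A·x̄ᵢ | A·ȳᵢ
plate | 15000.00 | 50.00 | 75.00 | 750000.00 | 1125000.00
hole 1 | -3019.07 | 50.00 | 63.00 | -150953.53 | -190201.44
hole 2 | -380.13 | 39.00 | 105.00 | -14825.18 | -39913.93
Σ | 11600.80 |  |  | 584221.30 | 894884.62
x_c = 584221.30 / 11600.80 = 50.36 mm
y_c = 894884.62 / 11600.80 = 77.14 mm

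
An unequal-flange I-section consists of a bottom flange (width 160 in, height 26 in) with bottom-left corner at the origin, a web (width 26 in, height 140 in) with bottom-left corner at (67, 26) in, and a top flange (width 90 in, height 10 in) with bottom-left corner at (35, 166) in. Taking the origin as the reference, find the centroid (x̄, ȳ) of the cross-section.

x̄ = 80.00 in, ȳ = 64.07 in

bottom flange: A = 160 × 26 = 4160.00, centroid at (80.00, 13.00).
web: A = 26 × 140 = 3640.00, centroid at (80.00, 96.00).
top flange: A = 90 × 10 = 900.00, centroid at (80.00, 171.00).
ΣA = 8700.00 in², ΣAx̄ = 696000.00 in³, ΣAȳ = 557420.00 in³.
x̄ = 696000.00/8700.00 = 80.00 in; ȳ = 557420.00/8700.00 = 64.07 in.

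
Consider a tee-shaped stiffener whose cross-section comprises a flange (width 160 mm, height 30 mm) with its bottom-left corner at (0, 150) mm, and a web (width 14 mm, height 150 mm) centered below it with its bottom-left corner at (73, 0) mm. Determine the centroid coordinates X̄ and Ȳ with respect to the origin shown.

X̄ = 80.00 mm, Ȳ = 137.61 mm

web: A = 14 × 150 = 2100.00, centroid at (80.00, 75.00).
flange: A = 160 × 30 = 4800.00, centroid at (80.00, 165.00).
ΣA = 6900.00 mm², ΣAX̄ = 552000.00 mm³, ΣAȲ = 949500.00 mm³.
X̄ = 552000.00/6900.00 = 80.00 mm; Ȳ = 949500.00/6900.00 = 137.61 mm.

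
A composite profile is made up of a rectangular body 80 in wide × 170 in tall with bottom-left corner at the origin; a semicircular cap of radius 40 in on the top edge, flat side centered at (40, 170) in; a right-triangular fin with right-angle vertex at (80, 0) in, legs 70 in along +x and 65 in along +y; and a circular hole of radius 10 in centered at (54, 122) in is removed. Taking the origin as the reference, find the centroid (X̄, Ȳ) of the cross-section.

rectangular body: A = 80 × 170 = 13600.00, centroid at (40.00, 85.00).
semicircular top: A = ½π·40² = 2513.27, centroid at (40.00, 186.98).
triangular fin: A = ½·70·65 = 2275.00, centroid at (103.33, 21.67).
hole: A = −π·10² = -314.16, centroid at (54.00, 122.00).
ΣA = 18074.11 in²
ΣAX̄ = (13600.00)(40.00) + (2513.27)(40.00) + (2275.00)(103.33) + (-314.16)(54.00) = 862649.70 in³
ΣAȲ = (13600.00)(85.00) + (2513.27)(186.98) + (2275.00)(21.67) + (-314.16)(122.00) = 1636887.50 in³
X̄ = 862649.70 / 18074.11 = 47.73 in
Ȳ = 1636887.50 / 18074.11 = 90.57 in

X̄ = 47.73 in, Ȳ = 90.57 in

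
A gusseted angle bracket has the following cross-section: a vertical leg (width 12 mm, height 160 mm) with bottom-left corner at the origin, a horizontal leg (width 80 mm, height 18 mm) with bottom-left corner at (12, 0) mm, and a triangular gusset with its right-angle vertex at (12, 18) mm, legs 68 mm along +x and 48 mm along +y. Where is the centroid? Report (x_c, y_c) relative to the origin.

Part | A | x̄ᵢ | ȳᵢ | A·x̄ᵢ | A·ȳᵢ
vertical leg | 1920.00 | 6.00 | 80.00 | 11520.00 | 153600.00
horizontal leg | 1440.00 | 52.00 | 9.00 | 74880.00 | 12960.00
gusset | 1632.00 | 34.67 | 34.00 | 56576.00 | 55488.00
Σ | 4992.00 |  |  | 142976.00 | 222048.00
x_c = 142976.00 / 4992.00 = 28.64 mm
y_c = 222048.00 / 4992.00 = 44.48 mm

x_c = 28.64 mm, y_c = 44.48 mm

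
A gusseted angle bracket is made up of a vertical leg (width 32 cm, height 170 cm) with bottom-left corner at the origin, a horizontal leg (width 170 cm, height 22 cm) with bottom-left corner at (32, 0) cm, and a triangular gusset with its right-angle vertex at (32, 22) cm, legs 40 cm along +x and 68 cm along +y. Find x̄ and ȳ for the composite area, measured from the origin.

x̄ = 55.62 cm, ȳ = 53.54 cm

vertical leg: A = 32 × 170 = 5440.00, centroid at (16.00, 85.00).
horizontal leg: A = 170 × 22 = 3740.00, centroid at (117.00, 11.00).
gusset: A = ½·40·68 = 1360.00, centroid at (45.33, 44.67).
ΣA = 10540.00 cm²
ΣAx̄ = (5440.00)(16.00) + (3740.00)(117.00) + (1360.00)(45.33) = 586273.33 cm³
ΣAȳ = (5440.00)(85.00) + (3740.00)(11.00) + (1360.00)(44.67) = 564286.67 cm³
x̄ = 586273.33 / 10540.00 = 55.62 cm
ȳ = 564286.67 / 10540.00 = 53.54 cm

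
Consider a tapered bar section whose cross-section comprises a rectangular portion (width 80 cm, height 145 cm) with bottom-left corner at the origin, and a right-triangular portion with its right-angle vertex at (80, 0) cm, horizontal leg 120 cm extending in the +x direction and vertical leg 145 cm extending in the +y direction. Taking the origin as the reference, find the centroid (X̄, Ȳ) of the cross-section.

X̄ = 74.29 cm, Ȳ = 62.14 cm

rectangular portion: A = 80 × 145 = 11600.00, centroid at (40.00, 72.50).
triangular portion: A = ½·120·145 = 8700.00, centroid at (120.00, 48.33).
ΣA = 20300.00 cm², ΣAX̄ = 1508000.00 cm³, ΣAȲ = 1261500.00 cm³.
X̄ = 1508000.00/20300.00 = 74.29 cm; Ȳ = 1261500.00/20300.00 = 62.14 cm.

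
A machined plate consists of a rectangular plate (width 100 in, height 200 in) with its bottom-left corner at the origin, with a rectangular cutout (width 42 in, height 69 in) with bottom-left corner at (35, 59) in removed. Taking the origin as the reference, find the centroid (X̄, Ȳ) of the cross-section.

plate: A = 100 × 200 = 20000.00, centroid at (50.00, 100.00).
hole: A = −(42 × 69) = -2898.00, centroid at (56.00, 93.50).
ΣA = 17102.00 in², ΣAX̄ = 837712.00 in³, ΣAȲ = 1729037.00 in³.
X̄ = 837712.00/17102.00 = 48.98 in; Ȳ = 1729037.00/17102.00 = 101.10 in.

X̄ = 48.98 in, Ȳ = 101.10 in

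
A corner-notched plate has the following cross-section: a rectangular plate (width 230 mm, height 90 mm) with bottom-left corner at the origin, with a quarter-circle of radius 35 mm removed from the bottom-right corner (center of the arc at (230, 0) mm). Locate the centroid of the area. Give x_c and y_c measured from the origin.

Part | A | x̄ᵢ | ȳᵢ | A·x̄ᵢ | A·ȳᵢ
plate | 20700.00 | 115.00 | 45.00 | 2380500.00 | 931500.00
removed quarter-circle | -962.11 | 215.15 | 14.85 | -206994.27 | -14291.67
Σ | 19737.89 |  |  | 2173505.73 | 917208.33
x_c = 2173505.73 / 19737.89 = 110.12 mm
y_c = 917208.33 / 19737.89 = 46.47 mm

x_c = 110.12 mm, y_c = 46.47 mm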